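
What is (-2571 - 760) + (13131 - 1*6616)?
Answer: 3184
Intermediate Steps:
(-2571 - 760) + (13131 - 1*6616) = -3331 + (13131 - 6616) = -3331 + 6515 = 3184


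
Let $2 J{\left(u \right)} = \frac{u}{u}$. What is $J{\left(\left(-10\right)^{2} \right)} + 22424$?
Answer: $\frac{44849}{2} \approx 22425.0$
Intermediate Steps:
$J{\left(u \right)} = \frac{1}{2}$ ($J{\left(u \right)} = \frac{u \frac{1}{u}}{2} = \frac{1}{2} \cdot 1 = \frac{1}{2}$)
$J{\left(\left(-10\right)^{2} \right)} + 22424 = \frac{1}{2} + 22424 = \frac{44849}{2}$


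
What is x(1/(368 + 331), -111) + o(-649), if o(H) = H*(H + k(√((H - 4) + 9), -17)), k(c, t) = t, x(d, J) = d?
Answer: 302131567/699 ≈ 4.3223e+5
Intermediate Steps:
o(H) = H*(-17 + H) (o(H) = H*(H - 17) = H*(-17 + H))
x(1/(368 + 331), -111) + o(-649) = 1/(368 + 331) - 649*(-17 - 649) = 1/699 - 649*(-666) = 1/699 + 432234 = 302131567/699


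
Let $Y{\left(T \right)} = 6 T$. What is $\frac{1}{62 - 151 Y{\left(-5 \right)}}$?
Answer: $\frac{1}{4592} \approx 0.00021777$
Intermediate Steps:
$\frac{1}{62 - 151 Y{\left(-5 \right)}} = \frac{1}{62 - 151 \cdot 6 \left(-5\right)} = \frac{1}{62 - -4530} = \frac{1}{62 + 4530} = \frac{1}{4592}$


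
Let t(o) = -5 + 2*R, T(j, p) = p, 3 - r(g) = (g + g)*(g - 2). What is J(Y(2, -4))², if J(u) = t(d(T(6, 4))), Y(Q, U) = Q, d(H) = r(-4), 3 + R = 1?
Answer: 81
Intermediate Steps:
r(g) = 3 - 2*g*(-2 + g) (r(g) = 3 - (g + g)*(g - 2) = 3 - 2*g*(-2 + g))
R = -2 (R = -3 + 1 = -2)
d(H) = -45 (d(H) = 3 - 2*(-4)² + 4*(-4) = 3 - 2*16 - 16 = 3 - 32 - 16 = -45)
t(o) = -9 (t(o) = -5 + 2*(-2) = -5 - 4 = -9)
J(u) = -9
J(Y(2, -4))² = (-9)² = 81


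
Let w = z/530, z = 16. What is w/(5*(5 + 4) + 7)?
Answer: 2/3445 ≈ 0.00058055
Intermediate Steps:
w = 8/265 (w = 16/530 = 16*(1/530) = 8/265 ≈ 0.030189)
w/(5*(5 + 4) + 7) = (8/265)/(5*(5 + 4) + 7) = (8/265)/(5*9 + 7) = (8/265)/(45 + 7) = (8/265)/52 = (1/52)*(8/265) = 2/3445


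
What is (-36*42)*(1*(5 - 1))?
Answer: -6048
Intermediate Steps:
(-36*42)*(1*(5 - 1)) = -1512*4 = -6048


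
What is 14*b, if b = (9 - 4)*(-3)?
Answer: -210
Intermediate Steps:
b = -15 (b = 5*(-3) = -15)
14*b = 14*(-15) = -210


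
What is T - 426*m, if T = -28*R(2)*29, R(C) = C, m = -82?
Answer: 33308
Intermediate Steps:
T = -1624 (T = -28*2*29 = -56*29 = -1624)
T - 426*m = -1624 - 426*(-82) = -1624 - 1*(-34932) = -1624 + 34932 = 33308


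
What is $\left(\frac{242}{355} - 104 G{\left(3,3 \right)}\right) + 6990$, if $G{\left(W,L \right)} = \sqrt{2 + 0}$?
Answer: $\frac{2481692}{355} - 104 \sqrt{2} \approx 6843.6$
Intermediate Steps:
$G{\left(W,L \right)} = \sqrt{2}$
$\left(\frac{242}{355} - 104 G{\left(3,3 \right)}\right) + 6990 = \left(\frac{242}{355} - 104 \sqrt{2}\right) + 6990 = \frac{2481692}{355} - 104 \sqrt{2}$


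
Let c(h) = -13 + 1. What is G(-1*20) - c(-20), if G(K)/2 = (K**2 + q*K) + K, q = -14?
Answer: 1332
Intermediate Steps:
c(h) = -12
G(K) = -26*K + 2*K**2 (G(K) = 2*((K**2 - 14*K) + K) = 2*(K**2 - 13*K) = -26*K + 2*K**2)
G(-1*20) - c(-20) = 2*(-1*20)*(-13 - 1*20) - 1*(-12) = 2*(-20)*(-13 - 20) + 12 = 2*(-20)*(-33) + 12 = 1320 + 12 = 1332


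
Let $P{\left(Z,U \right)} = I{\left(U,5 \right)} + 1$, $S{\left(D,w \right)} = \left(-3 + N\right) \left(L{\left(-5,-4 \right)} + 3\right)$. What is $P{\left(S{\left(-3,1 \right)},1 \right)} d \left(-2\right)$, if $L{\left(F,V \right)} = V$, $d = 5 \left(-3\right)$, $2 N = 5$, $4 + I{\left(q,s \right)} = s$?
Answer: $60$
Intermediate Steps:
$I{\left(q,s \right)} = -4 + s$
$N = \frac{5}{2}$ ($N = \frac{1}{2} \cdot 5 = \frac{5}{2} \approx 2.5$)
$d = -15$
$S{\left(D,w \right)} = \frac{1}{2}$ ($S{\left(D,w \right)} = \left(-3 + \frac{5}{2}\right) \left(-4 + 3\right) = \left(- \frac{1}{2}\right) \left(-1\right) = \frac{1}{2}$)
$P{\left(Z,U \right)} = 2$ ($P{\left(Z,U \right)} = \left(-4 + 5\right) + 1 = 1 + 1 = 2$)
$P{\left(S{\left(-3,1 \right)},1 \right)} d \left(-2\right) = 2 \left(-15\right) \left(-2\right) = \left(-30\right) \left(-2\right) = 60$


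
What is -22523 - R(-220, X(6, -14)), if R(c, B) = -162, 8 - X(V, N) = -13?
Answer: -22361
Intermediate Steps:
X(V, N) = 21 (X(V, N) = 8 - 1*(-13) = 8 + 13 = 21)
-22523 - R(-220, X(6, -14)) = -22523 - 1*(-162) = -22523 + 162 = -22361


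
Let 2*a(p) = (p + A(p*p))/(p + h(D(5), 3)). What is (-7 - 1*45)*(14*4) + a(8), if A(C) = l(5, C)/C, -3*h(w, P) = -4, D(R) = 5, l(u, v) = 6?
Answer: -745361/256 ≈ -2911.6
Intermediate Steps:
h(w, P) = 4/3 (h(w, P) = -⅓*(-4) = 4/3)
A(C) = 6/C
a(p) = (p + 6/p²)/(2*(4/3 + p)) (a(p) = ((p + 6/((p*p)))/(p + 4/3))/2 = ((p + 6/(p²))/(4/3 + p))/2 = ((p + 6/p²)/(4/3 + p))/2 = (p + 6/p²)/(2*(4/3 + p)))
(-7 - 1*45)*(14*4) + a(8) = (-7 - 1*45)*(14*4) + (3/2)*(6 + 8³)/(8²*(4 + 3*8)) = (-7 - 45)*56 + (3/2)*(1/64)*(6 + 512)/(4 + 24) = -52*56 + (3/2)*(1/64)*518/28 = -2912 + (3/2)*(1/64)*(1/28)*518 = -2912 + 111/256 = -745361/256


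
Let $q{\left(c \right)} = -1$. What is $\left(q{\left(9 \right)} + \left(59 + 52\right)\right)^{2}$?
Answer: $12100$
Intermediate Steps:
$\left(q{\left(9 \right)} + \left(59 + 52\right)\right)^{2} = \left(-1 + \left(59 + 52\right)\right)^{2} = \left(-1 + 111\right)^{2} = 110^{2} = 12100$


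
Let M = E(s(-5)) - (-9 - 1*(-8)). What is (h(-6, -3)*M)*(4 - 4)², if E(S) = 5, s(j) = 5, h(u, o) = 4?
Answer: 0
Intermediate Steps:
M = 6 (M = 5 - (-9 - 1*(-8)) = 5 - (-9 + 8) = 5 - 1*(-1) = 5 + 1 = 6)
(h(-6, -3)*M)*(4 - 4)² = (4*6)*(4 - 4)² = 24*0² = 24*0 = 0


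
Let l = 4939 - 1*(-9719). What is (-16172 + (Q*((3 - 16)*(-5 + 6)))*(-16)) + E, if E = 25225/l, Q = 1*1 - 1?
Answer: -237023951/14658 ≈ -16170.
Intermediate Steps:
l = 14658 (l = 4939 + 9719 = 14658)
Q = 0 (Q = 1 - 1 = 0)
E = 25225/14658 ≈ 1.7209
(-16172 + (Q*((3 - 16)*(-5 + 6)))*(-16)) + E = (-16172 + (0*((3 - 16)*(-5 + 6)))*(-16)) + 25225/14658 = (-16172 + (0*(-13*1))*(-16)) + 25225/14658 = (-16172 + (0*(-13))*(-16)) + 25225/14658 = (-16172 + 0*(-16)) + 25225/14658 = (-16172 + 0) + 25225/14658 = -16172 + 25225/14658 = -237023951/14658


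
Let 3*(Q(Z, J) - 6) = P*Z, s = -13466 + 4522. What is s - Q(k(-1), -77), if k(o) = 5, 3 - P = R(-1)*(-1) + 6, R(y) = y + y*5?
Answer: -8935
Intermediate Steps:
R(y) = 6*y (R(y) = y + 5*y = 6*y)
P = -9 (P = 3 - ((6*(-1))*(-1) + 6) = 3 - (-6*(-1) + 6) = 3 - (6 + 6) = 3 - 1*12 = 3 - 12 = -9)
s = -8944
Q(Z, J) = 6 - 3*Z (Q(Z, J) = 6 + (-9*Z)/3 = 6 - 3*Z)
s - Q(k(-1), -77) = -8944 - (6 - 3*5) = -8944 - (6 - 15) = -8944 - 1*(-9) = -8944 + 9 = -8935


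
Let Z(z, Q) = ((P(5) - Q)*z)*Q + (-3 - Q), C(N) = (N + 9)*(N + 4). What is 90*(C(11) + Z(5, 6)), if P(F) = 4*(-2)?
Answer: -11610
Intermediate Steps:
P(F) = -8
C(N) = (4 + N)*(9 + N) (C(N) = (9 + N)*(4 + N) = (4 + N)*(9 + N))
Z(z, Q) = -3 - Q + Q*z*(-8 - Q) (Z(z, Q) = ((-8 - Q)*z)*Q + (-3 - Q) = (z*(-8 - Q))*Q + (-3 - Q) = Q*z*(-8 - Q) + (-3 - Q) = -3 - Q + Q*z*(-8 - Q))
90*(C(11) + Z(5, 6)) = 90*((36 + 11**2 + 13*11) + (-3 - 1*6 - 1*5*6**2 - 8*6*5)) = 90*((36 + 121 + 143) + (-3 - 6 - 1*5*36 - 240)) = 90*(300 + (-3 - 6 - 180 - 240)) = 90*(300 - 429) = 90*(-129) = -11610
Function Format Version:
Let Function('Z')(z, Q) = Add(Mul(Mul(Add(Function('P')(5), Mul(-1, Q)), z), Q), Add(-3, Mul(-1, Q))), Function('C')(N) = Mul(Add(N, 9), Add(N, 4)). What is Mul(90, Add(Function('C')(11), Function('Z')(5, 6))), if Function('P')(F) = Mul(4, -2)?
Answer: -11610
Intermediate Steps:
Function('P')(F) = -8
Function('C')(N) = Mul(Add(4, N), Add(9, N)) (Function('C')(N) = Mul(Add(9, N), Add(4, N)) = Mul(Add(4, N), Add(9, N)))
Function('Z')(z, Q) = Add(-3, Mul(-1, Q), Mul(Q, z, Add(-8, Mul(-1, Q)))) (Function('Z')(z, Q) = Add(Mul(Mul(Add(-8, Mul(-1, Q)), z), Q), Add(-3, Mul(-1, Q))) = Add(Mul(Mul(z, Add(-8, Mul(-1, Q))), Q), Add(-3, Mul(-1, Q))) = Add(Mul(Q, z, Add(-8, Mul(-1, Q))), Add(-3, Mul(-1, Q))) = Add(-3, Mul(-1, Q), Mul(Q, z, Add(-8, Mul(-1, Q)))))
Mul(90, Add(Function('C')(11), Function('Z')(5, 6))) = Mul(90, Add(Add(36, Pow(11, 2), Mul(13, 11)), Add(-3, Mul(-1, 6), Mul(-1, 5, Pow(6, 2)), Mul(-8, 6, 5)))) = Mul(90, Add(Add(36, 121, 143), Add(-3, -6, Mul(-1, 5, 36), -240))) = Mul(90, Add(300, Add(-3, -6, -180, -240))) = Mul(90, Add(300, -429)) = Mul(90, -129) = -11610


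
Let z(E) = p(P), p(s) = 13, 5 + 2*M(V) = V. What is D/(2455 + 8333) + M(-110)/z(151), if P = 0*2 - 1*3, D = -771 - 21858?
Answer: -304829/46748 ≈ -6.5207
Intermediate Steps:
M(V) = -5/2 + V/2
D = -22629
P = -3 (P = 0 - 3 = -3)
z(E) = 13
D/(2455 + 8333) + M(-110)/z(151) = -22629/(2455 + 8333) + (-5/2 + (1/2)*(-110))/13 = -22629/10788 + (-5/2 - 55)*(1/13) = -22629*1/10788 - 115/2*1/13 = -7543/3596 - 115/26 = -304829/46748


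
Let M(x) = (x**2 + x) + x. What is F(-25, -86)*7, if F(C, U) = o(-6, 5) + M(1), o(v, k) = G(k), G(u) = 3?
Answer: 42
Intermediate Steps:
o(v, k) = 3
M(x) = x**2 + 2*x (M(x) = (x + x**2) + x = x**2 + 2*x)
F(C, U) = 6 (F(C, U) = 3 + 1*(2 + 1) = 3 + 1*3 = 3 + 3 = 6)
F(-25, -86)*7 = 6*7 = 42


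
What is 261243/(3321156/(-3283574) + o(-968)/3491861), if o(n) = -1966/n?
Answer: -724876105346445998484/2806476043061851 ≈ -2.5829e+5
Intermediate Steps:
261243/(3321156/(-3283574) + o(-968)/3491861) = 261243/(3321156/(-3283574) - 1966/(-968)/3491861) = 261243/(3321156*(-1/3283574) - 1966*(-1/968)*(1/3491861)) = 261243/(-1660578/1641787 + (983/484)*(1/3491861)) = 261243/(-1660578/1641787 + 983/1690060724) = 261243/(-2806476043061851/2774719725873788) = 261243*(-2774719725873788/2806476043061851) = -724876105346445998484/2806476043061851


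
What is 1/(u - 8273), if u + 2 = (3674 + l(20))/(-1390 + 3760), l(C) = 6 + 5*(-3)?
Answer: -474/3921617 ≈ -0.00012087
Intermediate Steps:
l(C) = -9 (l(C) = 6 - 15 = -9)
u = -215/474 (u = -2 + (3674 - 9)/(-1390 + 3760) = -2 + 3665/2370 = -2 + 3665*(1/2370) = -2 + 733/474 = -215/474 ≈ -0.45359)
1/(u - 8273) = 1/(-215/474 - 8273) = 1/(-3921617/474) = -474/3921617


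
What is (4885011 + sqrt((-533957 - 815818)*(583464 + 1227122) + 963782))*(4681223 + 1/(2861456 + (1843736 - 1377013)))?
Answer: 25369405921494447366/1109393 + 124639584663344*I*sqrt(38185668037)/3328179 ≈ 2.2868e+13 + 7.3181e+12*I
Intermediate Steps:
(4885011 + sqrt((-533957 - 815818)*(583464 + 1227122) + 963782))*(4681223 + 1/(2861456 + (1843736 - 1377013))) = (4885011 + sqrt(-1349775*1810586 + 963782))*(4681223 + 1/(2861456 + 466723)) = (4885011 + sqrt(-2443883718150 + 963782))*(4681223 + 1/3328179) = (4885011 + sqrt(-2443882754368))*(4681223 + 1/3328179) = (4885011 + 8*I*sqrt(38185668037))*(15579948082918/3328179) = 25369405921494447366/1109393 + 124639584663344*I*sqrt(38185668037)/3328179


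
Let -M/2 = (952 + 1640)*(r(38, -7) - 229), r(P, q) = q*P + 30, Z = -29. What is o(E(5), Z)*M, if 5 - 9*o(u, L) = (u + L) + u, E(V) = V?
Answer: 6428160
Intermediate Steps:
r(P, q) = 30 + P*q (r(P, q) = P*q + 30 = 30 + P*q)
M = 2410560 (M = -2*(952 + 1640)*((30 + 38*(-7)) - 229) = -5184*((30 - 266) - 229) = -5184*(-236 - 229) = -5184*(-465) = -2*(-1205280) = 2410560)
o(u, L) = 5/9 - 2*u/9 - L/9 (o(u, L) = 5/9 - ((u + L) + u)/9 = 5/9 - ((L + u) + u)/9 = 5/9 - (L + 2*u)/9 = 5/9 + (-2*u/9 - L/9) = 5/9 - 2*u/9 - L/9)
o(E(5), Z)*M = (5/9 - 2/9*5 - 1/9*(-29))*2410560 = (5/9 - 10/9 + 29/9)*2410560 = (8/3)*2410560 = 6428160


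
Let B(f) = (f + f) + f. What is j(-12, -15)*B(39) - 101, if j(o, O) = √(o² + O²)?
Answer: -101 + 351*√41 ≈ 2146.5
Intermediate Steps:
B(f) = 3*f (B(f) = 2*f + f = 3*f)
j(o, O) = √(O² + o²)
j(-12, -15)*B(39) - 101 = √((-15)² + (-12)²)*(3*39) - 101 = √(225 + 144)*117 - 101 = √369*117 - 101 = (3*√41)*117 - 101 = 351*√41 - 101 = -101 + 351*√41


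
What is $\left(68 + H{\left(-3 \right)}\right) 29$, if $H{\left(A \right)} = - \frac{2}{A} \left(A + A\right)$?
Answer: $1856$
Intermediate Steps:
$H{\left(A \right)} = -4$ ($H{\left(A \right)} = - \frac{2}{A} 2 A = -4$)
$\left(68 + H{\left(-3 \right)}\right) 29 = \left(68 - 4\right) 29 = 64 \cdot 29 = 1856$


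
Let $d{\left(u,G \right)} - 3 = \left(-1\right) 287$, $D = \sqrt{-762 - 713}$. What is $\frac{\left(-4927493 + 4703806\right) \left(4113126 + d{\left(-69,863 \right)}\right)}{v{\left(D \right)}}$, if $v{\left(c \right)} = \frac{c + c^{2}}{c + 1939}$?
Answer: $\frac{919989288454 \left(295 i + 1939 \sqrt{59}\right)}{295 \left(- i + 5 \sqrt{59}\right)} \approx 1.208 \cdot 10^{12} + 5.5407 \cdot 10^{10} i$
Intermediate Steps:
$D = 5 i \sqrt{59}$ ($D = \sqrt{-1475} = 5 i \sqrt{59} \approx 38.406 i$)
$v{\left(c \right)} = \frac{c + c^{2}}{1939 + c}$
$d{\left(u,G \right)} = -284$ ($d{\left(u,G \right)} = 3 - 287 = -284$)
$\frac{\left(-4927493 + 4703806\right) \left(4113126 + d{\left(-69,863 \right)}\right)}{v{\left(D \right)}} = \frac{\left(-4927493 + 4703806\right) \left(4113126 - 284\right)}{5 i \sqrt{59} \frac{1}{1939 + 5 i \sqrt{59}} \left(1 + 5 i \sqrt{59}\right)} = \frac{\left(-223687\right) 4112842}{5 i \sqrt{59} \frac{1}{1939 + 5 i \sqrt{59}} \left(1 + 5 i \sqrt{59}\right)} = - 919989288454 \left(- \frac{i \sqrt{59} \left(1939 + 5 i \sqrt{59}\right)}{295 \left(1 + 5 i \sqrt{59}\right)}\right) = \frac{919989288454 i \sqrt{59} \left(1939 + 5 i \sqrt{59}\right)}{295 \left(1 + 5 i \sqrt{59}\right)}$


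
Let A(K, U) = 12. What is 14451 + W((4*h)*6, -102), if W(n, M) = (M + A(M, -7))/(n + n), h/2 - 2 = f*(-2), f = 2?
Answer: 462447/32 ≈ 14451.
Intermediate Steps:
h = -4 (h = 4 + 2*(2*(-2)) = 4 + 2*(-4) = 4 - 8 = -4)
W(n, M) = (12 + M)/(2*n) (W(n, M) = (M + 12)/(n + n) = (12 + M)/((2*n)) = (12 + M)*(1/(2*n)) = (12 + M)/(2*n))
14451 + W((4*h)*6, -102) = 14451 + (12 - 102)/(2*(((4*(-4))*6))) = 14451 + (½)*(-90)/(-16*6) = 14451 + (½)*(-90)/(-96) = 14451 + (½)*(-1/96)*(-90) = 14451 + 15/32 = 462447/32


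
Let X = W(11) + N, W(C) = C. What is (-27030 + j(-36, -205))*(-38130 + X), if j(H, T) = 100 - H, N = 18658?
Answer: 523384134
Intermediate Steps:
X = 18669 (X = 11 + 18658 = 18669)
(-27030 + j(-36, -205))*(-38130 + X) = (-27030 + (100 - 1*(-36)))*(-38130 + 18669) = (-27030 + (100 + 36))*(-19461) = (-27030 + 136)*(-19461) = -26894*(-19461) = 523384134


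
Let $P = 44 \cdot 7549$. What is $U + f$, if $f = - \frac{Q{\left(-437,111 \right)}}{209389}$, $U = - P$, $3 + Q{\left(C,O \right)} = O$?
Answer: $- \frac{69549812792}{209389} \approx -3.3216 \cdot 10^{5}$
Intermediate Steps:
$Q{\left(C,O \right)} = -3 + O$
$P = 332156$
$U = -332156$ ($U = \left(-1\right) 332156 = -332156$)
$f = - \frac{108}{209389}$ ($f = - \frac{-3 + 111}{209389} = - \frac{108}{209389} \approx -0.00051579$)
$U + f = -332156 - \frac{108}{209389} = - \frac{69549812792}{209389}$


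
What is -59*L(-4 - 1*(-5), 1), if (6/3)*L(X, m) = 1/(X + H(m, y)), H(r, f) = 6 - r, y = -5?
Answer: -59/12 ≈ -4.9167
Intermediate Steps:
L(X, m) = 1/(2*(6 + X - m)) (L(X, m) = 1/(2*(X + (6 - m))) = 1/(2*(6 + X - m)))
-59*L(-4 - 1*(-5), 1) = -59/(2*(6 + (-4 - 1*(-5)) - 1*1)) = -59/(2*(6 + (-4 + 5) - 1)) = -59/(2*(6 + 1 - 1)) = -59/(2*6) = -59*1/12 = -59/12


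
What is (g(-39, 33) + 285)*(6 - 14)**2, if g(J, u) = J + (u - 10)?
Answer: 17216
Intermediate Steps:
g(J, u) = -10 + J + u (g(J, u) = J + (-10 + u) = -10 + J + u)
(g(-39, 33) + 285)*(6 - 14)**2 = ((-10 - 39 + 33) + 285)*(6 - 14)**2 = (-16 + 285)*(-8)**2 = 269*64 = 17216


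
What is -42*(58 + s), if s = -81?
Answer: 966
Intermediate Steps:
-42*(58 + s) = -42*(58 - 81) = -42*(-23) = 966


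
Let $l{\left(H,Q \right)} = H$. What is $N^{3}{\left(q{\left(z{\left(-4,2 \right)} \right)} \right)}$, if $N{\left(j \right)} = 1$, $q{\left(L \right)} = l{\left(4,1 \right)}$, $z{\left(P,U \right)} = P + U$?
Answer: $1$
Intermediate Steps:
$q{\left(L \right)} = 4$
$N^{3}{\left(q{\left(z{\left(-4,2 \right)} \right)} \right)} = 1^{3} = 1$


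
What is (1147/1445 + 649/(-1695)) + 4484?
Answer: 2196711092/489855 ≈ 4484.4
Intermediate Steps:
(1147/1445 + 649/(-1695)) + 4484 = (1147*(1/1445) + 649*(-1/1695)) + 4484 = (1147/1445 - 649/1695) + 4484 = 201272/489855 + 4484 = 2196711092/489855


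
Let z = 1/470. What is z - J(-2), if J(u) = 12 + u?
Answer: -4699/470 ≈ -9.9979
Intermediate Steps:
z = 1/470 ≈ 0.0021277
z - J(-2) = 1/470 - (12 - 2) = 1/470 - 1*10 = 1/470 - 10 = -4699/470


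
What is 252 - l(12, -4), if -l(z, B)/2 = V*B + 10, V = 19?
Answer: 120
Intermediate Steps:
l(z, B) = -20 - 38*B (l(z, B) = -2*(19*B + 10) = -2*(10 + 19*B) = -20 - 38*B)
252 - l(12, -4) = 252 - (-20 - 38*(-4)) = 252 - (-20 + 152) = 252 - 1*132 = 252 - 132 = 120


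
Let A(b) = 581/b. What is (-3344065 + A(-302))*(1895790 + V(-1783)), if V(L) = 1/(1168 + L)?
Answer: -1177462939699081139/185730 ≈ -6.3396e+12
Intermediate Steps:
(-3344065 + A(-302))*(1895790 + V(-1783)) = (-3344065 + 581/(-302))*(1895790 + 1/(1168 - 1783)) = (-3344065 + 581*(-1/302))*(1895790 + 1/(-615)) = (-3344065 - 581/302)*(1895790 - 1/615) = -1009908211/302*1165910849/615 = -1177462939699081139/185730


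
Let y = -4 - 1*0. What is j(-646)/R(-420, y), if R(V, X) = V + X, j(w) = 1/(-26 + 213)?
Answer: -1/79288 ≈ -1.2612e-5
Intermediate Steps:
y = -4 (y = -4 + 0 = -4)
j(w) = 1/187
j(-646)/R(-420, y) = 1/(187*(-420 - 4)) = (1/187)/(-424) = (1/187)*(-1/424) = -1/79288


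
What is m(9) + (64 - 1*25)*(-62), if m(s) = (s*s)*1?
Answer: -2337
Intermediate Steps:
m(s) = s**2 (m(s) = s**2*1 = s**2)
m(9) + (64 - 1*25)*(-62) = 9**2 + (64 - 1*25)*(-62) = 81 + (64 - 25)*(-62) = 81 + 39*(-62) = 81 - 2418 = -2337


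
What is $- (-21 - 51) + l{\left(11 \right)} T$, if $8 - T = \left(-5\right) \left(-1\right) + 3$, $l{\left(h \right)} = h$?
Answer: $72$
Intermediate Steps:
$T = 0$ ($T = 8 - \left(\left(-5\right) \left(-1\right) + 3\right) = 8 - \left(5 + 3\right) = 8 - 8 = 0$)
$- (-21 - 51) + l{\left(11 \right)} T = - (-21 - 51) + 11 \cdot 0 = - (-21 - 51) + 0 = \left(-1\right) \left(-72\right) + 0 = 72 + 0 = 72$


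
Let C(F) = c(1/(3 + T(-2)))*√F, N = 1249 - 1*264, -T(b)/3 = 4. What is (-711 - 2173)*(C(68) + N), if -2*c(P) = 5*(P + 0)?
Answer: -2840740 - 14420*√17/9 ≈ -2.8473e+6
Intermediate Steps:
T(b) = -12 (T(b) = -3*4 = -12)
N = 985 (N = 1249 - 264 = 985)
c(P) = -5*P/2 (c(P) = -5*(P + 0)/2 = -5*P/2)
C(F) = 5*√F/18 (C(F) = (-5/(2*(3 - 12)))*√F = (-5/2/(-9))*√F = (-5/2*(-⅑))*√F = 5*√F/18)
(-711 - 2173)*(C(68) + N) = (-711 - 2173)*(5*√68/18 + 985) = -2884*(5*(2*√17)/18 + 985) = -2884*(5*√17/9 + 985) = -2884*(985 + 5*√17/9) = -2840740 - 14420*√17/9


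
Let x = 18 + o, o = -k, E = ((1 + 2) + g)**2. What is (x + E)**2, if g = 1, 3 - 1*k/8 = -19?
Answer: 20164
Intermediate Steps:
k = 176 (k = 24 - 8*(-19) = 24 + 152 = 176)
E = 16 (E = ((1 + 2) + 1)**2 = (3 + 1)**2 = 4**2 = 16)
o = -176 (o = -1*176 = -176)
x = -158 (x = 18 - 176 = -158)
(x + E)**2 = (-158 + 16)**2 = (-142)**2 = 20164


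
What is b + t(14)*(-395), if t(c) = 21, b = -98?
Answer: -8393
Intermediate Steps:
b + t(14)*(-395) = -98 + 21*(-395) = -98 - 8295 = -8393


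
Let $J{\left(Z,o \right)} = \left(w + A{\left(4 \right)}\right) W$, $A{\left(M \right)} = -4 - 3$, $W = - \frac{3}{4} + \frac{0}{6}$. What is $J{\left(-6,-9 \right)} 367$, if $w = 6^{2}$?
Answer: $- \frac{31929}{4} \approx -7982.3$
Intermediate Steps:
$W = - \frac{3}{4}$ ($W = \left(-3\right) \frac{1}{4} + 0 \cdot \frac{1}{6} = - \frac{3}{4} + 0 = - \frac{3}{4} \approx -0.75$)
$w = 36$
$A{\left(M \right)} = -7$ ($A{\left(M \right)} = -4 - 3 = -7$)
$J{\left(Z,o \right)} = - \frac{87}{4}$ ($J{\left(Z,o \right)} = \left(36 - 7\right) \left(- \frac{3}{4}\right) = 29 \left(- \frac{3}{4}\right) = - \frac{87}{4}$)
$J{\left(-6,-9 \right)} 367 = \left(- \frac{87}{4}\right) 367 = - \frac{31929}{4}$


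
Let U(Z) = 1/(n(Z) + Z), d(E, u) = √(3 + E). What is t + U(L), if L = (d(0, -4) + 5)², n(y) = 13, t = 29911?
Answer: 41307132/1381 - 10*√3/1381 ≈ 29911.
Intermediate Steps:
L = (5 + √3)² (L = (√(3 + 0) + 5)² = (√3 + 5)² = (5 + √3)² ≈ 45.320)
U(Z) = 1/(13 + Z)
t + U(L) = 29911 + 1/(13 + (5 + √3)²)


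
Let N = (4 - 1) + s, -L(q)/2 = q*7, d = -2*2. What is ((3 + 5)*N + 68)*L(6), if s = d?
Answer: -5040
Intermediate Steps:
d = -4
s = -4
L(q) = -14*q (L(q) = -2*q*7 = -14*q)
N = -1 (N = (4 - 1) - 4 = 3 - 4 = -1)
((3 + 5)*N + 68)*L(6) = ((3 + 5)*(-1) + 68)*(-14*6) = (8*(-1) + 68)*(-84) = (-8 + 68)*(-84) = 60*(-84) = -5040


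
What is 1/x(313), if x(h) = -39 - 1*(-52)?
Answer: 1/13 ≈ 0.076923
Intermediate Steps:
x(h) = 13 (x(h) = -39 + 52 = 13)
1/x(313) = 1/13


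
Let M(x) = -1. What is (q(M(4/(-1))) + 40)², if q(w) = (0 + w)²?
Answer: 1681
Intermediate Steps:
q(w) = w²
(q(M(4/(-1))) + 40)² = ((-1)² + 40)² = (1 + 40)² = 41² = 1681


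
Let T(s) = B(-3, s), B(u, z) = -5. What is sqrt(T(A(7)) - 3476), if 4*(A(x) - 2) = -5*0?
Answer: 59*I ≈ 59.0*I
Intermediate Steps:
A(x) = 2 (A(x) = 2 + (-5*0)/4 = 2 + (1/4)*0 = 2 + 0 = 2)
T(s) = -5
sqrt(T(A(7)) - 3476) = sqrt(-5 - 3476) = sqrt(-3481) = 59*I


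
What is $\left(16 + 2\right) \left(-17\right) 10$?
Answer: $-3060$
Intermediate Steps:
$\left(16 + 2\right) \left(-17\right) 10 = 18 \left(-17\right) 10 = \left(-306\right) 10 = -3060$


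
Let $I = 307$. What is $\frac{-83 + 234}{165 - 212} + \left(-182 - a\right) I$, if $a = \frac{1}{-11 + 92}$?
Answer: $- \frac{212738978}{3807} \approx -55881.0$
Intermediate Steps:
$a = \frac{1}{81} \approx 0.012346$
$\frac{-83 + 234}{165 - 212} + \left(-182 - a\right) I = \frac{-83 + 234}{165 - 212} + \left(-182 - \frac{1}{81}\right) 307 = \frac{151}{-47} + \left(-182 - \frac{1}{81}\right) 307 = 151 \left(- \frac{1}{47}\right) - \frac{4526101}{81} = - \frac{151}{47} - \frac{4526101}{81} = - \frac{212738978}{3807}$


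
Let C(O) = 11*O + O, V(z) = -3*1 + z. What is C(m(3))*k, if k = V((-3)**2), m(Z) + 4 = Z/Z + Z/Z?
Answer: -144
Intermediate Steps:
m(Z) = -2 (m(Z) = -4 + (Z/Z + Z/Z) = -4 + (1 + 1) = -4 + 2 = -2)
V(z) = -3 + z
k = 6 (k = -3 + (-3)**2 = -3 + 9 = 6)
C(O) = 12*O
C(m(3))*k = (12*(-2))*6 = -24*6 = -144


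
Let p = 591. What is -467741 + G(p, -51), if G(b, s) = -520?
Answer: -468261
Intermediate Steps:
-467741 + G(p, -51) = -467741 - 520 = -468261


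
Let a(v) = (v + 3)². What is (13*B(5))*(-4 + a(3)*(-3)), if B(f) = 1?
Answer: -1456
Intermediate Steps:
a(v) = (3 + v)²
(13*B(5))*(-4 + a(3)*(-3)) = (13*1)*(-4 + (3 + 3)²*(-3)) = 13*(-4 + 6²*(-3)) = 13*(-4 + 36*(-3)) = 13*(-4 - 108) = 13*(-112) = -1456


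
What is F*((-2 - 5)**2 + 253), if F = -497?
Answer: -150094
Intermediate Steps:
F*((-2 - 5)**2 + 253) = -497*((-2 - 5)**2 + 253) = -497*((-7)**2 + 253) = -497*(49 + 253) = -497*302 = -150094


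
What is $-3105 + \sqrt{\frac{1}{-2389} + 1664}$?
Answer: $-3105 + \frac{\sqrt{9496979755}}{2389} \approx -3064.2$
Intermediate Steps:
$-3105 + \sqrt{\frac{1}{-2389} + 1664} = -3105 + \sqrt{- \frac{1}{2389} + 1664} = -3105 + \sqrt{\frac{3975295}{2389}} = -3105 + \frac{\sqrt{9496979755}}{2389}$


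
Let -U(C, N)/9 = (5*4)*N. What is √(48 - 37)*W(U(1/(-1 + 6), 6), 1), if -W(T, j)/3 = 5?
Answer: -15*√11 ≈ -49.749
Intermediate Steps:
U(C, N) = -180*N (U(C, N) = -9*5*4*N = -180*N)
W(T, j) = -15 (W(T, j) = -3*5 = -15)
√(48 - 37)*W(U(1/(-1 + 6), 6), 1) = √(48 - 37)*(-15) = √11*(-15) = -15*√11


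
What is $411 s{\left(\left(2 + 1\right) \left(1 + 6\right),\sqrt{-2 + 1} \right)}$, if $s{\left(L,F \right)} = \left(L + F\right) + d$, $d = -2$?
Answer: $7809 + 411 i \approx 7809.0 + 411.0 i$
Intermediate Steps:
$s{\left(L,F \right)} = -2 + F + L$ ($s{\left(L,F \right)} = \left(L + F\right) - 2 = \left(F + L\right) - 2 = -2 + F + L$)
$411 s{\left(\left(2 + 1\right) \left(1 + 6\right),\sqrt{-2 + 1} \right)} = 411 \left(-2 + \sqrt{-2 + 1} + \left(2 + 1\right) \left(1 + 6\right)\right) = 411 \left(-2 + \sqrt{-1} + 3 \cdot 7\right) = 411 \left(-2 + i + 21\right) = 411 \left(19 + i\right) = 7809 + 411 i$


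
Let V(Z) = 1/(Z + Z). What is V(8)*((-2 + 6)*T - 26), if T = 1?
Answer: -11/8 ≈ -1.3750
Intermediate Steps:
V(Z) = 1/(2*Z)
V(8)*((-2 + 6)*T - 26) = ((½)/8)*((-2 + 6)*1 - 26) = ((½)*(⅛))*(4*1 - 26) = (4 - 26)/16 = (1/16)*(-22) = -11/8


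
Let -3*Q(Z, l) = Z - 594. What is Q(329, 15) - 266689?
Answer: -799802/3 ≈ -2.6660e+5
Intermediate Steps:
Q(Z, l) = 198 - Z/3 (Q(Z, l) = -(Z - 594)/3 = -(-594 + Z)/3 = 198 - Z/3)
Q(329, 15) - 266689 = (198 - ⅓*329) - 266689 = (198 - 329/3) - 266689 = 265/3 - 266689 = -799802/3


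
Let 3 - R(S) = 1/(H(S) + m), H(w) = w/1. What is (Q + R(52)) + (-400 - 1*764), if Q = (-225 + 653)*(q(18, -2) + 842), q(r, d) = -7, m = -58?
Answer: 2137315/6 ≈ 3.5622e+5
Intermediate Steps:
Q = 357380 (Q = (-225 + 653)*(-7 + 842) = 428*835 = 357380)
H(w) = w (H(w) = w*1 = w)
R(S) = 3 - 1/(-58 + S) (R(S) = 3 - 1/(S - 58) = 3 - 1/(-58 + S))
(Q + R(52)) + (-400 - 1*764) = (357380 + (-175 + 3*52)/(-58 + 52)) + (-400 - 1*764) = (357380 + (-175 + 156)/(-6)) + (-400 - 764) = (357380 - ⅙*(-19)) - 1164 = (357380 + 19/6) - 1164 = 2144299/6 - 1164 = 2137315/6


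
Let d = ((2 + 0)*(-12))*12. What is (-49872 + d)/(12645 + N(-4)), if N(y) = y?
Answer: -50160/12641 ≈ -3.9680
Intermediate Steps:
d = -288 (d = (2*(-12))*12 = -24*12 = -288)
(-49872 + d)/(12645 + N(-4)) = (-49872 - 288)/(12645 - 4) = -50160/12641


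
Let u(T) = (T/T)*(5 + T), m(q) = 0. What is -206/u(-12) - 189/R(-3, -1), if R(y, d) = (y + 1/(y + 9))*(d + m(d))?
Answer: -4436/119 ≈ -37.277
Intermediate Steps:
R(y, d) = d*(y + 1/(9 + y)) (R(y, d) = (y + 1/(y + 9))*(d + 0) = (y + 1/(9 + y))*d = d*(y + 1/(9 + y)))
u(T) = 5 + T (u(T) = 1*(5 + T) = 5 + T)
-206/u(-12) - 189/R(-3, -1) = -206/(5 - 12) - 189*(-(9 - 3)/(1 + (-3)**2 + 9*(-3))) = -206/(-7) - 189*(-6/(1 + 9 - 27)) = -206*(-1/7) - 189/((-1*1/6*(-17))) = 206/7 - 189/17/6 = 206/7 - 189*6/17 = 206/7 - 1134/17 = -4436/119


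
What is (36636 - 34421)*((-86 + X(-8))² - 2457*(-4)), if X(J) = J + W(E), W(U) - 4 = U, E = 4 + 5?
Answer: 36301635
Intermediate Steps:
E = 9
W(U) = 4 + U
X(J) = 13 + J (X(J) = J + (4 + 9) = J + 13 = 13 + J)
(36636 - 34421)*((-86 + X(-8))² - 2457*(-4)) = (36636 - 34421)*((-86 + (13 - 8))² - 2457*(-4)) = 2215*((-86 + 5)² + 9828) = 2215*((-81)² + 9828) = 2215*(6561 + 9828) = 2215*16389 = 36301635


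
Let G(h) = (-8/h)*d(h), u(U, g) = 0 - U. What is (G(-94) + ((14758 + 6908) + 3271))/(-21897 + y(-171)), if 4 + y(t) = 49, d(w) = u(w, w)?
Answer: -8315/7284 ≈ -1.1415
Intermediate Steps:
u(U, g) = -U
d(w) = -w
y(t) = 45 (y(t) = -4 + 49 = 45)
G(h) = 8 (G(h) = (-8/h)*(-h) = 8)
(G(-94) + ((14758 + 6908) + 3271))/(-21897 + y(-171)) = (8 + ((14758 + 6908) + 3271))/(-21897 + 45) = (8 + (21666 + 3271))/(-21852) = (8 + 24937)*(-1/21852) = 24945*(-1/21852) = -8315/7284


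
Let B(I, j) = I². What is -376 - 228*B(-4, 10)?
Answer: -4024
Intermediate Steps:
-376 - 228*B(-4, 10) = -376 - 228*(-4)² = -376 - 228*16 = -376 - 3648 = -4024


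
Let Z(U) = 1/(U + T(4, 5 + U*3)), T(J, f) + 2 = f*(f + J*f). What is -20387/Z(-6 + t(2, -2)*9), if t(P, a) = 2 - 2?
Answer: -17063919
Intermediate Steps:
t(P, a) = 0
T(J, f) = -2 + f*(f + J*f)
Z(U) = 1/(-2 + U + 5*(5 + 3*U)**2) (Z(U) = 1/(U + (-2 + (5 + U*3)**2 + 4*(5 + U*3)**2)) = 1/(U + (-2 + (5 + 3*U)**2 + 4*(5 + 3*U)**2)) = 1/(U + (-2 + 5*(5 + 3*U)**2)) = 1/(-2 + U + 5*(5 + 3*U)**2))
-20387/Z(-6 + t(2, -2)*9) = -(2507601 + 917415*(-6 + 0*9)**2 + 3078437*(-6 + 0*9)) = -(2507601 + 917415*(-6 + 0)**2 + 3078437*(-6 + 0)) = -20387/(1/(123 + 45*(-6)**2 + 151*(-6))) = -20387/(1/(123 + 45*36 - 906)) = -20387/(1/(123 + 1620 - 906)) = -20387/(1/837) = -20387/1/837 = -20387*837 = -17063919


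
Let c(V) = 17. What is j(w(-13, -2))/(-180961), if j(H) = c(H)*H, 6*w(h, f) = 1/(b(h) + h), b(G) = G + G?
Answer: 17/42344874 ≈ 4.0147e-7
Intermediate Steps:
b(G) = 2*G
w(h, f) = 1/(18*h) (w(h, f) = 1/(6*(2*h + h)) = 1/(6*((3*h))) = (1/(3*h))/6 = 1/(18*h))
j(H) = 17*H
j(w(-13, -2))/(-180961) = (17*((1/18)/(-13)))/(-180961) = (17*((1/18)*(-1/13)))*(-1/180961) = (17*(-1/234))*(-1/180961) = -17/234*(-1/180961) = 17/42344874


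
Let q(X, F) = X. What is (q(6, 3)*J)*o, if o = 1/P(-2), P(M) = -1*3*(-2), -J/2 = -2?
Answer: 4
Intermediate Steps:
J = 4 (J = -2*(-2) = 4)
P(M) = 6 (P(M) = -3*(-2) = 6)
o = 1/6 ≈ 0.16667
(q(6, 3)*J)*o = (6*4)*(1/6) = 24*(1/6) = 4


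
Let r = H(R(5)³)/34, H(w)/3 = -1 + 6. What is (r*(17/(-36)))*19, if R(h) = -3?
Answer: -95/24 ≈ -3.9583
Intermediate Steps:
H(w) = 15 (H(w) = 3*(-1 + 6) = 3*5 = 15)
r = 15/34 ≈ 0.44118
(r*(17/(-36)))*19 = (15*(17/(-36))/34)*19 = (15*(17*(-1/36))/34)*19 = ((15/34)*(-17/36))*19 = -5/24*19 = -95/24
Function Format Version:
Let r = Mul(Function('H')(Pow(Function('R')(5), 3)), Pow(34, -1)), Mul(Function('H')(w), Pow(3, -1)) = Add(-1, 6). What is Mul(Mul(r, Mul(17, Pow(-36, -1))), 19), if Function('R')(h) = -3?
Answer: Rational(-95, 24) ≈ -3.9583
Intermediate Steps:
Function('H')(w) = 15 (Function('H')(w) = Mul(3, Add(-1, 6)) = Mul(3, 5) = 15)
r = Rational(15, 34) (r = Mul(15, Pow(34, -1)) = Mul(15, Rational(1, 34)) = Rational(15, 34) ≈ 0.44118)
Mul(Mul(r, Mul(17, Pow(-36, -1))), 19) = Mul(Mul(Rational(15, 34), Mul(17, Pow(-36, -1))), 19) = Mul(Mul(Rational(15, 34), Mul(17, Rational(-1, 36))), 19) = Mul(Mul(Rational(15, 34), Rational(-17, 36)), 19) = Mul(Rational(-5, 24), 19) = Rational(-95, 24)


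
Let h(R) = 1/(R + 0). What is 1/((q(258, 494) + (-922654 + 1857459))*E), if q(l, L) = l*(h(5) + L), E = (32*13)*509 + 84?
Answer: 5/1125133530604 ≈ 4.4439e-12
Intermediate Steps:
E = 211828 (E = 416*509 + 84 = 211744 + 84 = 211828)
h(R) = 1/R
q(l, L) = l*(⅕ + L) (q(l, L) = l*(1/5 + L) = l*(⅕ + L))
1/((q(258, 494) + (-922654 + 1857459))*E) = 1/((258*(⅕ + 494) + (-922654 + 1857459))*211828) = (1/211828)/(258*(2471/5) + 934805) = (1/211828)/(637518/5 + 934805) = (1/211828)/(5311543/5) = (5/5311543)*(1/211828) = 5/1125133530604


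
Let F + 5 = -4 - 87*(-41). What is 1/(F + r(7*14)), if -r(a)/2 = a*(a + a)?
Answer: -1/34858 ≈ -2.8688e-5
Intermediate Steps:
r(a) = -4*a**2 (r(a) = -2*a*(a + a) = -2*a*2*a = -4*a**2)
F = 3558 (F = -5 + (-4 - 87*(-41)) = -5 + (-4 + 3567) = -5 + 3563 = 3558)
1/(F + r(7*14)) = 1/(3558 - 4*(7*14)**2) = 1/(3558 - 4*98**2) = 1/(3558 - 4*9604) = 1/(3558 - 38416) = 1/(-34858) = -1/34858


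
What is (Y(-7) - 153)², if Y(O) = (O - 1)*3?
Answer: 31329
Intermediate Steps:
Y(O) = -3 + 3*O (Y(O) = (-1 + O)*3 = -3 + 3*O)
(Y(-7) - 153)² = ((-3 + 3*(-7)) - 153)² = ((-3 - 21) - 153)² = (-24 - 153)² = (-177)² = 31329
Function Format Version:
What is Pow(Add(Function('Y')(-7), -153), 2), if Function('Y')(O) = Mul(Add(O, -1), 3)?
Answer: 31329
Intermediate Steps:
Function('Y')(O) = Add(-3, Mul(3, O)) (Function('Y')(O) = Mul(Add(-1, O), 3) = Add(-3, Mul(3, O)))
Pow(Add(Function('Y')(-7), -153), 2) = Pow(Add(Add(-3, Mul(3, -7)), -153), 2) = Pow(Add(Add(-3, -21), -153), 2) = Pow(Add(-24, -153), 2) = Pow(-177, 2) = 31329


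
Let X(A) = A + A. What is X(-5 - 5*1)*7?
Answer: -140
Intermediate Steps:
X(A) = 2*A
X(-5 - 5*1)*7 = (2*(-5 - 5*1))*7 = (2*(-5 - 5))*7 = (2*(-10))*7 = -20*7 = -140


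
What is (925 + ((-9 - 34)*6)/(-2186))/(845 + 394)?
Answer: 1011154/1354227 ≈ 0.74667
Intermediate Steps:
(925 + ((-9 - 34)*6)/(-2186))/(845 + 394) = (925 - 43*6*(-1/2186))/1239 = (925 - 258*(-1/2186))*(1/1239) = (925 + 129/1093)*(1/1239) = (1011154/1093)*(1/1239) = 1011154/1354227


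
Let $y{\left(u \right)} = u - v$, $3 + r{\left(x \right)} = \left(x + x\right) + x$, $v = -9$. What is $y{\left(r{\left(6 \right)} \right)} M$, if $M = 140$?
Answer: $3360$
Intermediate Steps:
$r{\left(x \right)} = -3 + 3 x$ ($r{\left(x \right)} = -3 + \left(\left(x + x\right) + x\right) = -3 + \left(2 x + x\right) = -3 + 3 x$)
$y{\left(u \right)} = 9 + u$ ($y{\left(u \right)} = u - -9 = u + 9 = 9 + u$)
$y{\left(r{\left(6 \right)} \right)} M = \left(9 + \left(-3 + 3 \cdot 6\right)\right) 140 = \left(9 + \left(-3 + 18\right)\right) 140 = \left(9 + 15\right) 140 = 24 \cdot 140 = 3360$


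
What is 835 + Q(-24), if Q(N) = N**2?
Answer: 1411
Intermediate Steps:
835 + Q(-24) = 835 + (-24)**2 = 835 + 576 = 1411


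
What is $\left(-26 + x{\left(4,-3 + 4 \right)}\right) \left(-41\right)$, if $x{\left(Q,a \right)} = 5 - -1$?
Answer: $820$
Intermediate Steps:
$x{\left(Q,a \right)} = 6$ ($x{\left(Q,a \right)} = 5 + 1 = 6$)
$\left(-26 + x{\left(4,-3 + 4 \right)}\right) \left(-41\right) = \left(-26 + 6\right) \left(-41\right) = \left(-20\right) \left(-41\right) = 820$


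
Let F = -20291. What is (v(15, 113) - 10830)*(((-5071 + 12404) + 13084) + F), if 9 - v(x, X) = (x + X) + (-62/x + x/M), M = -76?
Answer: -262015383/190 ≈ -1.3790e+6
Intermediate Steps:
v(x, X) = 9 - X + 62/x - 75*x/76 (v(x, X) = 9 - ((x + X) + (-62/x + x/(-76))) = 9 - ((X + x) + (-62/x + x*(-1/76))) = 9 - ((X + x) + (-62/x - x/76)) = 9 - (X - 62/x + 75*x/76) = 9 + (-X + 62/x - 75*x/76) = 9 - X + 62/x - 75*x/76)
(v(15, 113) - 10830)*(((-5071 + 12404) + 13084) + F) = ((9 - 1*113 + 62/15 - 75/76*15) - 10830)*(((-5071 + 12404) + 13084) - 20291) = ((9 - 113 + 62*(1/15) - 1125/76) - 10830)*((7333 + 13084) - 20291) = ((9 - 113 + 62/15 - 1125/76) - 10830)*(20417 - 20291) = (-130723/1140 - 10830)*126 = -12476923/1140*126 = -262015383/190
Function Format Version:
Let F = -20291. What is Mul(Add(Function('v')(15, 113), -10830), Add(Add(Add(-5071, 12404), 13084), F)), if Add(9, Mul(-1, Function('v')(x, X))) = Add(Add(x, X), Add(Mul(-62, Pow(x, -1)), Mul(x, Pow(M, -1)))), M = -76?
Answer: Rational(-262015383, 190) ≈ -1.3790e+6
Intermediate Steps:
Function('v')(x, X) = Add(9, Mul(-1, X), Mul(62, Pow(x, -1)), Mul(Rational(-75, 76), x)) (Function('v')(x, X) = Add(9, Mul(-1, Add(Add(x, X), Add(Mul(-62, Pow(x, -1)), Mul(x, Pow(-76, -1)))))) = Add(9, Mul(-1, Add(Add(X, x), Add(Mul(-62, Pow(x, -1)), Mul(x, Rational(-1, 76)))))) = Add(9, Mul(-1, Add(Add(X, x), Add(Mul(-62, Pow(x, -1)), Mul(Rational(-1, 76), x))))) = Add(9, Mul(-1, Add(X, Mul(-62, Pow(x, -1)), Mul(Rational(75, 76), x)))) = Add(9, Add(Mul(-1, X), Mul(62, Pow(x, -1)), Mul(Rational(-75, 76), x))) = Add(9, Mul(-1, X), Mul(62, Pow(x, -1)), Mul(Rational(-75, 76), x)))
Mul(Add(Function('v')(15, 113), -10830), Add(Add(Add(-5071, 12404), 13084), F)) = Mul(Add(Add(9, Mul(-1, 113), Mul(62, Pow(15, -1)), Mul(Rational(-75, 76), 15)), -10830), Add(Add(Add(-5071, 12404), 13084), -20291)) = Mul(Add(Add(9, -113, Mul(62, Rational(1, 15)), Rational(-1125, 76)), -10830), Add(Add(7333, 13084), -20291)) = Mul(Add(Add(9, -113, Rational(62, 15), Rational(-1125, 76)), -10830), Add(20417, -20291)) = Mul(Add(Rational(-130723, 1140), -10830), 126) = Mul(Rational(-12476923, 1140), 126) = Rational(-262015383, 190)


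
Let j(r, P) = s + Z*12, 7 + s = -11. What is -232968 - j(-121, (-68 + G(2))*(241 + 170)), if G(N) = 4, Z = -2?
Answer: -232926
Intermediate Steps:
s = -18 (s = -7 - 11 = -18)
j(r, P) = -42 (j(r, P) = -18 - 2*12 = -18 - 24 = -42)
-232968 - j(-121, (-68 + G(2))*(241 + 170)) = -232968 - 1*(-42) = -232968 + 42 = -232926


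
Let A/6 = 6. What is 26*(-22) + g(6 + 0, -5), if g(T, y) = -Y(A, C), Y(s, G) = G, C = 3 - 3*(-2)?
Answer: -581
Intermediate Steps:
A = 36 (A = 6*6 = 36)
C = 9 (C = 3 + 6 = 9)
g(T, y) = -9 (g(T, y) = -1*9 = -9)
26*(-22) + g(6 + 0, -5) = 26*(-22) - 9 = -572 - 9 = -581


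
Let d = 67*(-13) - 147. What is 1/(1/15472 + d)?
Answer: -15472/15750495 ≈ -0.00098232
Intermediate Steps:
d = -1018 (d = -871 - 147 = -1018)
1/(1/15472 + d) = 1/(1/15472 - 1018) = 1/(-15750495/15472) = -15472/15750495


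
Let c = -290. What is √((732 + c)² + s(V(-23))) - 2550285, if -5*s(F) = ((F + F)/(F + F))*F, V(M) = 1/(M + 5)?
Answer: -2550285 + √175827610/30 ≈ -2.5498e+6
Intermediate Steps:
V(M) = 1/(5 + M)
s(F) = -F/5 (s(F) = -(F + F)/(F + F)*F/5 = -(2*F)/((2*F))*F/5 = -(2*F)*(1/(2*F))*F/5 = -F/5)
√((732 + c)² + s(V(-23))) - 2550285 = √((732 - 290)² - 1/(5*(5 - 23))) - 2550285 = √(442² - ⅕/(-18)) - 2550285 = √(195364 - ⅕*(-1/18)) - 2550285 = √(195364 + 1/90) - 2550285 = √(17582761/90) - 2550285 = √175827610/30 - 2550285 = -2550285 + √175827610/30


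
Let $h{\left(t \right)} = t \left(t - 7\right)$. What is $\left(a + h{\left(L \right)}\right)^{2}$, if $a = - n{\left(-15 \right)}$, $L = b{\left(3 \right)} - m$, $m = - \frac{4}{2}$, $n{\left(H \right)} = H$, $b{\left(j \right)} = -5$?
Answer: $2025$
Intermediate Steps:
$m = -2$ ($m = \left(-4\right) \frac{1}{2} = -2$)
$L = -3$ ($L = -5 - -2 = -5 + 2 = -3$)
$a = 15$ ($a = \left(-1\right) \left(-15\right) = 15$)
$h{\left(t \right)} = t \left(-7 + t\right)$
$\left(a + h{\left(L \right)}\right)^{2} = \left(15 - 3 \left(-7 - 3\right)\right)^{2} = \left(15 - -30\right)^{2} = \left(15 + 30\right)^{2} = 45^{2} = 2025$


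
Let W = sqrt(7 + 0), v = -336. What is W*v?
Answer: -336*sqrt(7) ≈ -888.97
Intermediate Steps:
W = sqrt(7) ≈ 2.6458
W*v = sqrt(7)*(-336) = -336*sqrt(7)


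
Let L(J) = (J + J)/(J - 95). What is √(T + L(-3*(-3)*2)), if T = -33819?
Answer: I*√200515623/77 ≈ 183.9*I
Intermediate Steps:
L(J) = 2*J/(-95 + J) (L(J) = (2*J)/(-95 + J) = 2*J/(-95 + J))
√(T + L(-3*(-3)*2)) = √(-33819 + 2*(-3*(-3)*2)/(-95 - 3*(-3)*2)) = √(-33819 + 2*(9*2)/(-95 + 9*2)) = √(-33819 + 2*18/(-95 + 18)) = √(-33819 + 2*18/(-77)) = √(-33819 + 2*18*(-1/77)) = √(-33819 - 36/77) = √(-2604099/77) = I*√200515623/77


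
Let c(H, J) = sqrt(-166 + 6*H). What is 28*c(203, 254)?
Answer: 56*sqrt(263) ≈ 908.17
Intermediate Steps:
28*c(203, 254) = 28*sqrt(-166 + 6*203) = 28*sqrt(-166 + 1218) = 28*sqrt(1052) = 28*(2*sqrt(263)) = 56*sqrt(263)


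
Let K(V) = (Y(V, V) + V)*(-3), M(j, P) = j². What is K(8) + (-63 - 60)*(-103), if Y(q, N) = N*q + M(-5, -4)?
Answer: 12378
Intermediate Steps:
Y(q, N) = 25 + N*q (Y(q, N) = N*q + (-5)² = N*q + 25 = 25 + N*q)
K(V) = -75 - 3*V - 3*V² (K(V) = ((25 + V*V) + V)*(-3) = ((25 + V²) + V)*(-3) = (25 + V + V²)*(-3) = -75 - 3*V - 3*V²)
K(8) + (-63 - 60)*(-103) = (-75 - 3*8 - 3*8²) + (-63 - 60)*(-103) = (-75 - 24 - 3*64) - 123*(-103) = (-75 - 24 - 192) + 12669 = -291 + 12669 = 12378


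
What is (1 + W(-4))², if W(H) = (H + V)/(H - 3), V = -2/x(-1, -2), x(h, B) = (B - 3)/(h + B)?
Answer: 3721/1225 ≈ 3.0376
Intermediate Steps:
x(h, B) = (-3 + B)/(B + h)
V = -6/5 (V = -2*(-2 - 1)/(-3 - 2) = -2/(-5/(-3)) = -2/((-⅓*(-5))) = -2/5/3 = -2*⅗ = -6/5 ≈ -1.2000)
W(H) = (-6/5 + H)/(-3 + H) (W(H) = (H - 6/5)/(H - 3) = (-6/5 + H)/(-3 + H))
(1 + W(-4))² = (1 + (-6/5 - 4)/(-3 - 4))² = (1 - 26/5/(-7))² = (1 - ⅐*(-26/5))² = (1 + 26/35)² = (61/35)² = 3721/1225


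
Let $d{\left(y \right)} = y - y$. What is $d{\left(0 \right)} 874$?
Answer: $0$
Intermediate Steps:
$d{\left(y \right)} = 0$
$d{\left(0 \right)} 874 = 0 \cdot 874 = 0$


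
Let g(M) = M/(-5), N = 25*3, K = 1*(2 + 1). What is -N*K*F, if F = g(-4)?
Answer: -180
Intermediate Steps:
K = 3 (K = 1*3 = 3)
N = 75
g(M) = -M/5 (g(M) = M*(-⅕) = -M/5)
F = ⅘ (F = -⅕*(-4) = ⅘ ≈ 0.80000)
-N*K*F = -75*3*4/5 = -225*4/5 = -1*180 = -180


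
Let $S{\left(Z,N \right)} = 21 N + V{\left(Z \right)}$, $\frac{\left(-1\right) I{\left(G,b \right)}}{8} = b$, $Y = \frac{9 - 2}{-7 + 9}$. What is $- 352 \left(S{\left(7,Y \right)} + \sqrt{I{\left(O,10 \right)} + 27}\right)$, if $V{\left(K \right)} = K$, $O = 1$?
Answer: $-28336 - 352 i \sqrt{53} \approx -28336.0 - 2562.6 i$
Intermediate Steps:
$Y = \frac{7}{2} \approx 3.5$
$I{\left(G,b \right)} = - 8 b$
$S{\left(Z,N \right)} = Z + 21 N$ ($S{\left(Z,N \right)} = 21 N + Z = Z + 21 N$)
$- 352 \left(S{\left(7,Y \right)} + \sqrt{I{\left(O,10 \right)} + 27}\right) = - 352 \left(\left(7 + 21 \cdot \frac{7}{2}\right) + \sqrt{\left(-8\right) 10 + 27}\right) = - 352 \left(\left(7 + \frac{147}{2}\right) + \sqrt{-80 + 27}\right) = - 352 \left(\frac{161}{2} + \sqrt{-53}\right) = - 352 \left(\frac{161}{2} + i \sqrt{53}\right) = -28336 - 352 i \sqrt{53}$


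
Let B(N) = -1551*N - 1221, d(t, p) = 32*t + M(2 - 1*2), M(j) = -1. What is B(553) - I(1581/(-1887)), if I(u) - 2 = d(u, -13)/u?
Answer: -26627735/31 ≈ -8.5896e+5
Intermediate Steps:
d(t, p) = -1 + 32*t (d(t, p) = 32*t - 1 = -1 + 32*t)
B(N) = -1221 - 1551*N
I(u) = 2 + (-1 + 32*u)/u
B(553) - I(1581/(-1887)) = (-1221 - 1551*553) - (34 - 1/(1581/(-1887))) = (-1221 - 857703) - (34 - 1/(1581*(-1/1887))) = -858924 - (34 - 1/(-31/37)) = -858924 - (34 - 1*(-37/31)) = -858924 - (34 + 37/31) = -858924 - 1*1091/31 = -858924 - 1091/31 = -26627735/31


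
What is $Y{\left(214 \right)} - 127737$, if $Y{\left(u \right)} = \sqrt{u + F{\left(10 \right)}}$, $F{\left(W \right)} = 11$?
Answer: $-127722$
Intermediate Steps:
$Y{\left(u \right)} = \sqrt{11 + u}$ ($Y{\left(u \right)} = \sqrt{u + 11} = \sqrt{11 + u}$)
$Y{\left(214 \right)} - 127737 = \sqrt{11 + 214} - 127737 = \sqrt{225} - 127737 = 15 - 127737 = -127722$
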